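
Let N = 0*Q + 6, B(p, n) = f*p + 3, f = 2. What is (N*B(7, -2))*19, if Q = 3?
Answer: 1938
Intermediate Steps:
B(p, n) = 3 + 2*p (B(p, n) = 2*p + 3 = 3 + 2*p)
N = 6 (N = 0*3 + 6 = 0 + 6 = 6)
(N*B(7, -2))*19 = (6*(3 + 2*7))*19 = (6*(3 + 14))*19 = (6*17)*19 = 102*19 = 1938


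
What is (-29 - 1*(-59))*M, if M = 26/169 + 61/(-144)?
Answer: -2525/312 ≈ -8.0929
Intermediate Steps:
M = -505/1872 (M = 26*(1/169) + 61*(-1/144) = 2/13 - 61/144 = -505/1872 ≈ -0.26976)
(-29 - 1*(-59))*M = (-29 - 1*(-59))*(-505/1872) = (-29 + 59)*(-505/1872) = 30*(-505/1872) = -2525/312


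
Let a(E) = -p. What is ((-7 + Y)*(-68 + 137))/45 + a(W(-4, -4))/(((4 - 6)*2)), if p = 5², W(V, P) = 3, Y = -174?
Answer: -16277/60 ≈ -271.28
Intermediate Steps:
p = 25
a(E) = -25 (a(E) = -1*25 = -25)
((-7 + Y)*(-68 + 137))/45 + a(W(-4, -4))/(((4 - 6)*2)) = ((-7 - 174)*(-68 + 137))/45 - 25*1/(2*(4 - 6)) = -181*69*(1/45) - 25/((-2*2)) = -12489*1/45 - 25/(-4) = -4163/15 - 25*(-¼) = -4163/15 + 25/4 = -16277/60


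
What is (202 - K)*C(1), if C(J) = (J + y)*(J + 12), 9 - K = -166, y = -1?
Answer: 0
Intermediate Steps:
K = 175 (K = 9 - 1*(-166) = 9 + 166 = 175)
C(J) = (-1 + J)*(12 + J) (C(J) = (J - 1)*(J + 12) = (-1 + J)*(12 + J))
(202 - K)*C(1) = (202 - 1*175)*(-12 + 1**2 + 11*1) = (202 - 175)*(-12 + 1 + 11) = 27*0 = 0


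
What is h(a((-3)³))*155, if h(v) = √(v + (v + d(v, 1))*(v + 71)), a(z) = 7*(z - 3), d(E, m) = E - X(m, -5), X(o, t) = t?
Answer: 8525*√19 ≈ 37160.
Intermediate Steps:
d(E, m) = 5 + E (d(E, m) = E - 1*(-5) = E + 5 = 5 + E)
a(z) = -21 + 7*z (a(z) = 7*(-3 + z) = -21 + 7*z)
h(v) = √(v + (5 + 2*v)*(71 + v)) (h(v) = √(v + (v + (5 + v))*(v + 71)) = √(v + (5 + 2*v)*(71 + v)))
h(a((-3)³))*155 = √(355 + 2*(-21 + 7*(-3)³)² + 148*(-21 + 7*(-3)³))*155 = √(355 + 2*(-21 + 7*(-27))² + 148*(-21 + 7*(-27)))*155 = √(355 + 2*(-21 - 189)² + 148*(-21 - 189))*155 = √(355 + 2*(-210)² + 148*(-210))*155 = √(355 + 2*44100 - 31080)*155 = √(355 + 88200 - 31080)*155 = √57475*155 = (55*√19)*155 = 8525*√19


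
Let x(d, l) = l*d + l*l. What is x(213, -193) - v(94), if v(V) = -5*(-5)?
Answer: -3885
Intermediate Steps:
x(d, l) = l² + d*l (x(d, l) = d*l + l² = l² + d*l)
v(V) = 25
x(213, -193) - v(94) = -193*(213 - 193) - 1*25 = -193*20 - 25 = -3860 - 25 = -3885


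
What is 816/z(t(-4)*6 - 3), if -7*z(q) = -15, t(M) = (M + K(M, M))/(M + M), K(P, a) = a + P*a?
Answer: 1904/5 ≈ 380.80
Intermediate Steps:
t(M) = (M + M*(1 + M))/(2*M) (t(M) = (M + M*(1 + M))/(M + M) = (M + M*(1 + M))/((2*M)) = (M + M*(1 + M))*(1/(2*M)) = (M + M*(1 + M))/(2*M))
z(q) = 15/7 (z(q) = -⅐*(-15) = 15/7)
816/z(t(-4)*6 - 3) = 816/(15/7) = 816*(7/15) = 1904/5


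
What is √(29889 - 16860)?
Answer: √13029 ≈ 114.14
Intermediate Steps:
√(29889 - 16860) = √13029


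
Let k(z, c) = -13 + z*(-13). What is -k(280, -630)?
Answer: 3653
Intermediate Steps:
k(z, c) = -13 - 13*z
-k(280, -630) = -(-13 - 13*280) = -(-13 - 3640) = -1*(-3653) = 3653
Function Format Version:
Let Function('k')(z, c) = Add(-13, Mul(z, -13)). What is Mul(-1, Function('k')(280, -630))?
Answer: 3653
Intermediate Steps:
Function('k')(z, c) = Add(-13, Mul(-13, z))
Mul(-1, Function('k')(280, -630)) = Mul(-1, Add(-13, Mul(-13, 280))) = Mul(-1, Add(-13, -3640)) = Mul(-1, -3653) = 3653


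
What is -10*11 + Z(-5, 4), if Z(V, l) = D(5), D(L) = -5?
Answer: -115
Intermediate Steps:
Z(V, l) = -5
-10*11 + Z(-5, 4) = -10*11 - 5 = -110 - 5 = -115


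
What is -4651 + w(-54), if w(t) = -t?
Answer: -4597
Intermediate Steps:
-4651 + w(-54) = -4651 - 1*(-54) = -4651 + 54 = -4597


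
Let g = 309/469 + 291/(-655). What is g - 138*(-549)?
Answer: 23273773506/307195 ≈ 75762.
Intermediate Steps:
g = 65916/307195 (g = 309*(1/469) + 291*(-1/655) = 309/469 - 291/655 = 65916/307195 ≈ 0.21457)
g - 138*(-549) = 65916/307195 - 138*(-549) = 65916/307195 + 75762 = 23273773506/307195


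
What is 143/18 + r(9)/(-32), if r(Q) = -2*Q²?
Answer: 1873/144 ≈ 13.007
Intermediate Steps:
143/18 + r(9)/(-32) = 143/18 - 2*9²/(-32) = 143*(1/18) - 2*81*(-1/32) = 143/18 - 162*(-1/32) = 143/18 + 81/16 = 1873/144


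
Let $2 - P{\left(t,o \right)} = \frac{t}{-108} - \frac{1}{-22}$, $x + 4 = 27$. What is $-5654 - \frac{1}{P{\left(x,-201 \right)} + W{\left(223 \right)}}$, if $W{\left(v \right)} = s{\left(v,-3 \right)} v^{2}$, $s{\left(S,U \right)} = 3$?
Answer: $- \frac{1002096478262}{177236731} \approx -5654.0$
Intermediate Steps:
$x = 23$ ($x = -4 + 27 = 23$)
$W{\left(v \right)} = 3 v^{2}$
$P{\left(t,o \right)} = \frac{43}{22} + \frac{t}{108}$ ($P{\left(t,o \right)} = 2 - \left(\frac{t}{-108} - \frac{1}{-22}\right) = 2 - \left(t \left(- \frac{1}{108}\right) - - \frac{1}{22}\right) = 2 - \left(- \frac{t}{108} + \frac{1}{22}\right) = 2 - \left(\frac{1}{22} - \frac{t}{108}\right) = 2 + \left(- \frac{1}{22} + \frac{t}{108}\right) = \frac{43}{22} + \frac{t}{108}$)
$-5654 - \frac{1}{P{\left(x,-201 \right)} + W{\left(223 \right)}} = -5654 - \frac{1}{\left(\frac{43}{22} + \frac{1}{108} \cdot 23\right) + 3 \cdot 223^{2}} = -5654 - \frac{1}{\left(\frac{43}{22} + \frac{23}{108}\right) + 3 \cdot 49729} = -5654 - \frac{1}{\frac{2575}{1188} + 149187} = -5654 - \frac{1}{\frac{177236731}{1188}} = -5654 - \frac{1188}{177236731} = - \frac{1002096478262}{177236731}$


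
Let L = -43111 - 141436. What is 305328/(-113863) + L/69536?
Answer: -42244362869/7917577568 ≈ -5.3355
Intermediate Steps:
L = -184547
305328/(-113863) + L/69536 = 305328/(-113863) - 184547/69536 = 305328*(-1/113863) - 184547*1/69536 = -305328/113863 - 184547/69536 = -42244362869/7917577568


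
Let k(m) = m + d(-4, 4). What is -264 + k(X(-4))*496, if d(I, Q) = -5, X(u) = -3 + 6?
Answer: -1256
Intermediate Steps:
X(u) = 3
k(m) = -5 + m (k(m) = m - 5 = -5 + m)
-264 + k(X(-4))*496 = -264 + (-5 + 3)*496 = -264 - 2*496 = -264 - 992 = -1256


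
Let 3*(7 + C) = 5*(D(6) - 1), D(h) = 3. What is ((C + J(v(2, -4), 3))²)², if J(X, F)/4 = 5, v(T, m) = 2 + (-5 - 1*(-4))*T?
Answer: 5764801/81 ≈ 71170.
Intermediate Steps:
C = -11/3 (C = -7 + (5*(3 - 1))/3 = -7 + (5*2)/3 = -7 + (⅓)*10 = -7 + 10/3 = -11/3 ≈ -3.6667)
v(T, m) = 2 - T (v(T, m) = 2 + (-5 + 4)*T = 2 - T)
J(X, F) = 20 (J(X, F) = 4*5 = 20)
((C + J(v(2, -4), 3))²)² = ((-11/3 + 20)²)² = ((49/3)²)² = (2401/9)² = 5764801/81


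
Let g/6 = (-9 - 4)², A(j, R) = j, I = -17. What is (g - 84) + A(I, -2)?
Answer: 913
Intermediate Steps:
g = 1014 (g = 6*(-9 - 4)² = 6*(-13)² = 6*169 = 1014)
(g - 84) + A(I, -2) = (1014 - 84) - 17 = 930 - 17 = 913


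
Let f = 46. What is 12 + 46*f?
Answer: 2128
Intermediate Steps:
12 + 46*f = 12 + 46*46 = 12 + 2116 = 2128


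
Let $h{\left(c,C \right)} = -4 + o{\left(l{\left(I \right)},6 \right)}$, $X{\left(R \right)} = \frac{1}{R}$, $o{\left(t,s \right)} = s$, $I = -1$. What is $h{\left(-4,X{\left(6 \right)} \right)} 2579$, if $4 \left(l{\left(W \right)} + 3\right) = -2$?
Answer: $5158$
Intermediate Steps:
$l{\left(W \right)} = - \frac{7}{2}$ ($l{\left(W \right)} = -3 + \frac{1}{4} \left(-2\right) = -3 - \frac{1}{2} = - \frac{7}{2}$)
$h{\left(c,C \right)} = 2$ ($h{\left(c,C \right)} = -4 + 6 = 2$)
$h{\left(-4,X{\left(6 \right)} \right)} 2579 = 2 \cdot 2579 = 5158$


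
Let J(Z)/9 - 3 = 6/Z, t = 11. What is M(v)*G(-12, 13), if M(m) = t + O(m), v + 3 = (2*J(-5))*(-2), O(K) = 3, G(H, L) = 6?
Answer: 84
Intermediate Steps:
J(Z) = 27 + 54/Z (J(Z) = 27 + 9*(6/Z) = 27 + 54/Z)
v = -339/5 (v = -3 + (2*(27 + 54/(-5)))*(-2) = -3 + (2*(27 + 54*(-⅕)))*(-2) = -3 + (2*(27 - 54/5))*(-2) = -3 + (2*(81/5))*(-2) = -3 + (162/5)*(-2) = -3 - 324/5 = -339/5 ≈ -67.800)
M(m) = 14 (M(m) = 11 + 3 = 14)
M(v)*G(-12, 13) = 14*6 = 84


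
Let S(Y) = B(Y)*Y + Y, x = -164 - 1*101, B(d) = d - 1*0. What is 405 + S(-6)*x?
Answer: -7545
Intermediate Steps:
B(d) = d (B(d) = d + 0 = d)
x = -265 (x = -164 - 101 = -265)
S(Y) = Y + Y² (S(Y) = Y*Y + Y = Y² + Y = Y + Y²)
405 + S(-6)*x = 405 - 6*(1 - 6)*(-265) = 405 - 6*(-5)*(-265) = 405 + 30*(-265) = 405 - 7950 = -7545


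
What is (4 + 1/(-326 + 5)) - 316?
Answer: -100153/321 ≈ -312.00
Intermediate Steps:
(4 + 1/(-326 + 5)) - 316 = (4 + 1/(-321)) - 316 = (4 - 1/321) - 316 = 1283/321 - 316 = -100153/321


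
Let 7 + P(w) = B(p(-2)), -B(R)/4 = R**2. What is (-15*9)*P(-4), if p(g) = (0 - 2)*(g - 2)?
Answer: 35505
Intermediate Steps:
p(g) = 4 - 2*g (p(g) = -2*(-2 + g) = 4 - 2*g)
B(R) = -4*R**2
P(w) = -263 (P(w) = -7 - 4*(4 - 2*(-2))**2 = -7 - 4*(4 + 4)**2 = -7 - 4*8**2 = -7 - 4*64 = -7 - 256 = -263)
(-15*9)*P(-4) = -15*9*(-263) = -135*(-263) = 35505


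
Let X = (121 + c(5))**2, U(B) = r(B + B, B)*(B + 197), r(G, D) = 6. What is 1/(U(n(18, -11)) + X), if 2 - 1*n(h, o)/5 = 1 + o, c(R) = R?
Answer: 1/17418 ≈ 5.7412e-5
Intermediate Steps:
n(h, o) = 5 - 5*o (n(h, o) = 10 - 5*(1 + o) = 10 + (-5 - 5*o) = 5 - 5*o)
U(B) = 1182 + 6*B (U(B) = 6*(B + 197) = 6*(197 + B) = 1182 + 6*B)
X = 15876 (X = (121 + 5)**2 = 126**2 = 15876)
1/(U(n(18, -11)) + X) = 1/((1182 + 6*(5 - 5*(-11))) + 15876) = 1/((1182 + 6*(5 + 55)) + 15876) = 1/((1182 + 6*60) + 15876) = 1/((1182 + 360) + 15876) = 1/(1542 + 15876) = 1/17418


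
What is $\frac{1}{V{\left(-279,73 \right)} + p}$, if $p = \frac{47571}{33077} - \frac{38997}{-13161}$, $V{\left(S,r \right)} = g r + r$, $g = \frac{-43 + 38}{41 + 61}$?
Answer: $\frac{14801097498}{1092658919519} \approx 0.013546$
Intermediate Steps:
$g = - \frac{5}{102} \approx -0.04902$
$V{\left(S,r \right)} = \frac{97 r}{102}$ ($V{\left(S,r \right)} = - \frac{5 r}{102} + r = \frac{97 r}{102}$)
$p = \frac{638661900}{145108799}$ ($p = 47571 \cdot \frac{1}{33077} - - \frac{12999}{4387} = \frac{47571}{33077} + \frac{12999}{4387} = \frac{638661900}{145108799} \approx 4.4013$)
$\frac{1}{V{\left(-279,73 \right)} + p} = \frac{1}{\frac{97}{102} \cdot 73 + \frac{638661900}{145108799}} = \frac{1}{\frac{7081}{102} + \frac{638661900}{145108799}} = \frac{1}{\frac{1092658919519}{14801097498}} = \frac{14801097498}{1092658919519}$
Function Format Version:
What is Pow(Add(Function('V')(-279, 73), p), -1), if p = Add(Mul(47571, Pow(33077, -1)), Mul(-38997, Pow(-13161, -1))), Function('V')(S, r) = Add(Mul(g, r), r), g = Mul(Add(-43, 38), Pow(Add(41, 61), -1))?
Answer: Rational(14801097498, 1092658919519) ≈ 0.013546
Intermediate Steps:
g = Rational(-5, 102) (g = Mul(-5, Pow(102, -1)) = Mul(-5, Rational(1, 102)) = Rational(-5, 102) ≈ -0.049020)
Function('V')(S, r) = Mul(Rational(97, 102), r) (Function('V')(S, r) = Add(Mul(Rational(-5, 102), r), r) = Mul(Rational(97, 102), r))
p = Rational(638661900, 145108799) (p = Add(Mul(47571, Rational(1, 33077)), Mul(-38997, Rational(-1, 13161))) = Add(Rational(47571, 33077), Rational(12999, 4387)) = Rational(638661900, 145108799) ≈ 4.4013)
Pow(Add(Function('V')(-279, 73), p), -1) = Pow(Add(Mul(Rational(97, 102), 73), Rational(638661900, 145108799)), -1) = Pow(Add(Rational(7081, 102), Rational(638661900, 145108799)), -1) = Pow(Rational(1092658919519, 14801097498), -1) = Rational(14801097498, 1092658919519)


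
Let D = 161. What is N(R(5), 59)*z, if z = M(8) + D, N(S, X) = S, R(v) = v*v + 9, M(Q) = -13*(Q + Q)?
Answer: -1598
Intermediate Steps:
M(Q) = -26*Q
R(v) = 9 + v² (R(v) = v² + 9 = 9 + v²)
z = -47 (z = -26*8 + 161 = -208 + 161 = -47)
N(R(5), 59)*z = (9 + 5²)*(-47) = (9 + 25)*(-47) = 34*(-47) = -1598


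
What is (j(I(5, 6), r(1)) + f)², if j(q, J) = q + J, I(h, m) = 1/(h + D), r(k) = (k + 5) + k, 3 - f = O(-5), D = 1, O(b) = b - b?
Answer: 3721/36 ≈ 103.36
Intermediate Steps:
O(b) = 0
f = 3 (f = 3 - 1*0 = 3 + 0 = 3)
r(k) = 5 + 2*k (r(k) = (5 + k) + k = 5 + 2*k)
I(h, m) = 1/(1 + h) (I(h, m) = 1/(h + 1) = 1/(1 + h))
j(q, J) = J + q
(j(I(5, 6), r(1)) + f)² = (((5 + 2*1) + 1/(1 + 5)) + 3)² = (((5 + 2) + 1/6) + 3)² = ((7 + ⅙) + 3)² = (43/6 + 3)² = (61/6)² = 3721/36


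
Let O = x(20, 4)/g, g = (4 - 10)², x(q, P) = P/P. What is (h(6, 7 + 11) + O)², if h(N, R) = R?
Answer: 421201/1296 ≈ 325.00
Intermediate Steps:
x(q, P) = 1
g = 36 (g = (-6)² = 36)
O = 1/36 ≈ 0.027778
(h(6, 7 + 11) + O)² = ((7 + 11) + 1/36)² = (18 + 1/36)² = (649/36)² = 421201/1296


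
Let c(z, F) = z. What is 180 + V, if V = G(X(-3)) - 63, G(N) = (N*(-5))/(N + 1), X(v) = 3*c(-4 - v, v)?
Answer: 219/2 ≈ 109.50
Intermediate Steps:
X(v) = -12 - 3*v (X(v) = 3*(-4 - v) = -12 - 3*v)
G(N) = -5*N/(1 + N) (G(N) = (-5*N)/(1 + N) = -5*N/(1 + N))
V = -141/2 (V = -5*(-12 - 3*(-3))/(1 + (-12 - 3*(-3))) - 63 = -5*(-12 + 9)/(1 + (-12 + 9)) - 63 = -5*(-3)/(1 - 3) - 63 = -5*(-3)/(-2) - 63 = -5*(-3)*(-1/2) - 63 = -15/2 - 63 = -141/2 ≈ -70.500)
180 + V = 180 - 141/2 = 219/2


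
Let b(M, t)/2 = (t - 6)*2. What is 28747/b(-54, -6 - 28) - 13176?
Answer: -2136907/160 ≈ -13356.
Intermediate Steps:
b(M, t) = -24 + 4*t (b(M, t) = 2*((t - 6)*2) = 2*((-6 + t)*2) = 2*(-12 + 2*t) = -24 + 4*t)
28747/b(-54, -6 - 28) - 13176 = 28747/(-24 + 4*(-6 - 28)) - 13176 = 28747/(-24 + 4*(-34)) - 13176 = 28747/(-24 - 136) - 13176 = 28747/(-160) - 13176 = 28747*(-1/160) - 13176 = -28747/160 - 13176 = -2136907/160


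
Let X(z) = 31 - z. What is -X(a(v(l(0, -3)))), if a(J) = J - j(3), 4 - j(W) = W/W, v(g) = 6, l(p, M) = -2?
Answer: -28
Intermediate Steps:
j(W) = 3 (j(W) = 4 - W/W = 4 - 1*1 = 4 - 1 = 3)
a(J) = -3 + J (a(J) = J - 1*3 = J - 3 = -3 + J)
-X(a(v(l(0, -3)))) = -(31 - (-3 + 6)) = -(31 - 1*3) = -(31 - 3) = -1*28 = -28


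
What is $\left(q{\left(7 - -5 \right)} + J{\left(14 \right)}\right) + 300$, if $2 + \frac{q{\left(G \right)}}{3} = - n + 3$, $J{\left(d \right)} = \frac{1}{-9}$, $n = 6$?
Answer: $\frac{2564}{9} \approx 284.89$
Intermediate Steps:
$J{\left(d \right)} = - \frac{1}{9}$
$q{\left(G \right)} = -15$ ($q{\left(G \right)} = -6 + 3 \left(\left(-1\right) 6 + 3\right) = -6 + 3 \left(-6 + 3\right) = -6 + 3 \left(-3\right) = -6 - 9 = -15$)
$\left(q{\left(7 - -5 \right)} + J{\left(14 \right)}\right) + 300 = \left(-15 - \frac{1}{9}\right) + 300 = - \frac{136}{9} + 300 = \frac{2564}{9}$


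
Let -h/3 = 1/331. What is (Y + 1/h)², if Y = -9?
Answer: 128164/9 ≈ 14240.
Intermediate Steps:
h = -3/331 ≈ -0.0090634
(Y + 1/h)² = (-9 + 1/(-3/331))² = (-9 - 331/3)² = (-358/3)² = 128164/9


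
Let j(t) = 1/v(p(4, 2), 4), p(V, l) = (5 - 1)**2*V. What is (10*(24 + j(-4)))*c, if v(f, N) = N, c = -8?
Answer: -1940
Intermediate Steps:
p(V, l) = 16*V (p(V, l) = 4**2*V = 16*V)
j(t) = 1/4
(10*(24 + j(-4)))*c = (10*(24 + 1/4))*(-8) = (10*(97/4))*(-8) = (485/2)*(-8) = -1940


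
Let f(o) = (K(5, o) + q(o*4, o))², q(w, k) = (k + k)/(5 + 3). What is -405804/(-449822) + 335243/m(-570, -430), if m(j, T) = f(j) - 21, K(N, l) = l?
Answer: 713600183474/456691006851 ≈ 1.5625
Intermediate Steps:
q(w, k) = k/4 (q(w, k) = (2*k)/8 = (2*k)*(⅛) = k/4)
f(o) = 25*o²/16 (f(o) = (o + o/4)² = (5*o/4)² = 25*o²/16)
m(j, T) = -21 + 25*j²/16 (m(j, T) = 25*j²/16 - 21 = -21 + 25*j²/16)
-405804/(-449822) + 335243/m(-570, -430) = -405804/(-449822) + 335243/(-21 + (25/16)*(-570)²) = -405804*(-1/449822) + 335243/(-21 + (25/16)*324900) = 202902/224911 + 335243/(-21 + 2030625/4) = 202902/224911 + 335243/(2030541/4) = 202902/224911 + 335243*(4/2030541) = 202902/224911 + 1340972/2030541 = 713600183474/456691006851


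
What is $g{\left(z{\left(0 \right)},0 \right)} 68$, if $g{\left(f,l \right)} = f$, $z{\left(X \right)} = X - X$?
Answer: $0$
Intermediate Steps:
$z{\left(X \right)} = 0$
$g{\left(z{\left(0 \right)},0 \right)} 68 = 0 \cdot 68 = 0$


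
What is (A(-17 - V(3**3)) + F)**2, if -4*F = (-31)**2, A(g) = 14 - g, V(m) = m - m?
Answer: 700569/16 ≈ 43786.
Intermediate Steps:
V(m) = 0
F = -961/4 (F = -1/4*(-31)**2 = -1/4*961 = -961/4 ≈ -240.25)
(A(-17 - V(3**3)) + F)**2 = ((14 - (-17 - 1*0)) - 961/4)**2 = ((14 - (-17 + 0)) - 961/4)**2 = ((14 - 1*(-17)) - 961/4)**2 = ((14 + 17) - 961/4)**2 = (31 - 961/4)**2 = (-837/4)**2 = 700569/16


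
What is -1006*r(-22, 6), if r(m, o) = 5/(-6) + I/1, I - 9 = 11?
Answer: -57845/3 ≈ -19282.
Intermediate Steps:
I = 20 (I = 9 + 11 = 20)
r(m, o) = 115/6 (r(m, o) = 5/(-6) + 20/1 = 5*(-⅙) + 20*1 = -⅚ + 20 = 115/6)
-1006*r(-22, 6) = -1006*115/6 = -57845/3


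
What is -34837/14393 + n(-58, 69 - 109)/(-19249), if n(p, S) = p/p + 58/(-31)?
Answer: -20787511192/8588576567 ≈ -2.4204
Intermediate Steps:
n(p, S) = -27/31 (n(p, S) = 1 + 58*(-1/31) = 1 - 58/31 = -27/31)
-34837/14393 + n(-58, 69 - 109)/(-19249) = -34837/14393 - 27/31/(-19249) = -34837*1/14393 - 27/31*(-1/19249) = -34837/14393 + 27/596719 = -20787511192/8588576567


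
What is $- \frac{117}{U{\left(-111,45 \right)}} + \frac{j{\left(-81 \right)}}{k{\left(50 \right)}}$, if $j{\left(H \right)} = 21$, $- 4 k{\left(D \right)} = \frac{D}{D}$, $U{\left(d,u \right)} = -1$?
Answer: $33$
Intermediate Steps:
$k{\left(D \right)} = - \frac{1}{4}$ ($k{\left(D \right)} = - \frac{D \frac{1}{D}}{4} = \left(- \frac{1}{4}\right) 1 = - \frac{1}{4}$)
$- \frac{117}{U{\left(-111,45 \right)}} + \frac{j{\left(-81 \right)}}{k{\left(50 \right)}} = - \frac{117}{-1} + \frac{21}{- \frac{1}{4}} = \left(-117\right) \left(-1\right) + 21 \left(-4\right) = 117 - 84 = 33$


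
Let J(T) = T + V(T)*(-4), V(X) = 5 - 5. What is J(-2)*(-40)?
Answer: 80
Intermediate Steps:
V(X) = 0
J(T) = T (J(T) = T + 0*(-4) = T + 0 = T)
J(-2)*(-40) = -2*(-40) = 80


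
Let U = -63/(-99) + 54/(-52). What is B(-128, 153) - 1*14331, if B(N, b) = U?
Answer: -4098781/286 ≈ -14331.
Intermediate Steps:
U = -115/286 (U = -63*(-1/99) + 54*(-1/52) = 7/11 - 27/26 = -115/286 ≈ -0.40210)
B(N, b) = -115/286
B(-128, 153) - 1*14331 = -115/286 - 1*14331 = -115/286 - 14331 = -4098781/286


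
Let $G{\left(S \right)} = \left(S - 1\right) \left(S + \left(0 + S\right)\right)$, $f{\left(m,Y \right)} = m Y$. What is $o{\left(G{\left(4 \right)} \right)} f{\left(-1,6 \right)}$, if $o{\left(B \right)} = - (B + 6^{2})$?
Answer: $360$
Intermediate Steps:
$f{\left(m,Y \right)} = Y m$
$G{\left(S \right)} = 2 S \left(-1 + S\right)$ ($G{\left(S \right)} = \left(-1 + S\right) \left(S + S\right) = \left(-1 + S\right) 2 S = 2 S \left(-1 + S\right)$)
$o{\left(B \right)} = -36 - B$ ($o{\left(B \right)} = - (B + 36) = - (36 + B) = -36 - B$)
$o{\left(G{\left(4 \right)} \right)} f{\left(-1,6 \right)} = \left(-36 - 2 \cdot 4 \left(-1 + 4\right)\right) 6 \left(-1\right) = \left(-36 - 2 \cdot 4 \cdot 3\right) \left(-6\right) = \left(-36 - 24\right) \left(-6\right) = \left(-60\right) \left(-6\right) = 360$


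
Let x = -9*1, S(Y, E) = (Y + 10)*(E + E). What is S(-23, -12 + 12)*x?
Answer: 0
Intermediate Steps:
S(Y, E) = 2*E*(10 + Y) (S(Y, E) = (10 + Y)*(2*E) = 2*E*(10 + Y))
x = -9
S(-23, -12 + 12)*x = (2*(-12 + 12)*(10 - 23))*(-9) = (2*0*(-13))*(-9) = 0*(-9) = 0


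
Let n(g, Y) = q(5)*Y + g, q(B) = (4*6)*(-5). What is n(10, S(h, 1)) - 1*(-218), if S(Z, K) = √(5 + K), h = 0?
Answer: 228 - 120*√6 ≈ -65.939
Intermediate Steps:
q(B) = -120 (q(B) = 24*(-5) = -120)
n(g, Y) = g - 120*Y (n(g, Y) = -120*Y + g = g - 120*Y)
n(10, S(h, 1)) - 1*(-218) = (10 - 120*√(5 + 1)) - 1*(-218) = (10 - 120*√6) + 218 = 228 - 120*√6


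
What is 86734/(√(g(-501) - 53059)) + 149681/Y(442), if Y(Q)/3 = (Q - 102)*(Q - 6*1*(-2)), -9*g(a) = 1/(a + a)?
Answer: 149681/463080 - 260202*I*√479443033122/478486061 ≈ 0.32323 - 376.54*I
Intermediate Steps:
g(a) = -1/(18*a) (g(a) = -1/(9*(a + a)) = -1/(2*a)/9 = -1/(18*a))
Y(Q) = 3*(-102 + Q)*(12 + Q) (Y(Q) = 3*((Q - 102)*(Q - 6*1*(-2))) = 3*((-102 + Q)*(Q - 6*(-2))) = 3*((-102 + Q)*(Q + 12)) = 3*((-102 + Q)*(12 + Q)) = 3*(-102 + Q)*(12 + Q))
86734/(√(g(-501) - 53059)) + 149681/Y(442) = 86734/(√(-1/18/(-501) - 53059)) + 149681/(-3672 - 270*442 + 3*442²) = 86734/(√(-1/18*(-1/501) - 53059)) + 149681/(-3672 - 119340 + 3*195364) = 86734/(√(1/9018 - 53059)) + 149681/(-3672 - 119340 + 586092) = 86734/(√(-478486061/9018)) + 149681/463080 = 86734/((I*√479443033122/3006)) + 149681*(1/463080) = 86734*(-3*I*√479443033122/478486061) + 149681/463080 = -260202*I*√479443033122/478486061 + 149681/463080 = 149681/463080 - 260202*I*√479443033122/478486061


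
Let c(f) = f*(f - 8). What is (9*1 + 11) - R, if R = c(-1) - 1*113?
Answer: 124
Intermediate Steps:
c(f) = f*(-8 + f)
R = -104 (R = -(-8 - 1) - 1*113 = -1*(-9) - 113 = 9 - 113 = -104)
(9*1 + 11) - R = (9*1 + 11) - 1*(-104) = (9 + 11) + 104 = 20 + 104 = 124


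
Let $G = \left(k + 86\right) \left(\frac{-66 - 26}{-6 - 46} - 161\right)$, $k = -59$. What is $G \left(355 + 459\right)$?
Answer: $- \frac{45494460}{13} \approx -3.4996 \cdot 10^{6}$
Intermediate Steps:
$G = - \frac{55890}{13}$ ($G = \left(-59 + 86\right) \left(\frac{-66 - 26}{-6 - 46} - 161\right) = 27 \left(- \frac{92}{-52} - 161\right) = 27 \left(\left(-92\right) \left(- \frac{1}{52}\right) - 161\right) = 27 \left(\frac{23}{13} - 161\right) = 27 \left(- \frac{2070}{13}\right) = - \frac{55890}{13} \approx -4299.2$)
$G \left(355 + 459\right) = - \frac{55890 \left(355 + 459\right)}{13} = \left(- \frac{55890}{13}\right) 814 = - \frac{45494460}{13}$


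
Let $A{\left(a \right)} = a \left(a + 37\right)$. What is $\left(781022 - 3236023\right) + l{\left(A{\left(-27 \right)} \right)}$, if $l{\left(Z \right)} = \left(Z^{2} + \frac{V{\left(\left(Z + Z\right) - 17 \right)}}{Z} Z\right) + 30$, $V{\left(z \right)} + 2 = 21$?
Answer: $-2382052$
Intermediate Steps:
$V{\left(z \right)} = 19$ ($V{\left(z \right)} = -2 + 21 = 19$)
$A{\left(a \right)} = a \left(37 + a\right)$
$l{\left(Z \right)} = 49 + Z^{2}$ ($l{\left(Z \right)} = \left(Z^{2} + \frac{19}{Z} Z\right) + 30 = \left(Z^{2} + 19\right) + 30 = \left(19 + Z^{2}\right) + 30 = 49 + Z^{2}$)
$\left(781022 - 3236023\right) + l{\left(A{\left(-27 \right)} \right)} = \left(781022 - 3236023\right) + \left(49 + \left(- 27 \left(37 - 27\right)\right)^{2}\right) = -2455001 + \left(49 + \left(\left(-27\right) 10\right)^{2}\right) = -2455001 + \left(49 + \left(-270\right)^{2}\right) = -2455001 + \left(49 + 72900\right) = -2455001 + 72949 = -2382052$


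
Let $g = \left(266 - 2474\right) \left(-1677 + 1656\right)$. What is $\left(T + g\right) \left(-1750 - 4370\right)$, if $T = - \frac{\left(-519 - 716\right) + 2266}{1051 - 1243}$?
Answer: $- \frac{2270440185}{8} \approx -2.8381 \cdot 10^{8}$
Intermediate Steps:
$g = 46368$ ($g = \left(-2208\right) \left(-21\right) = 46368$)
$T = \frac{1031}{192}$ ($T = - \frac{-1235 + 2266}{-192} = - \frac{1031 \left(-1\right)}{192} = \left(-1\right) \left(- \frac{1031}{192}\right) = \frac{1031}{192} \approx 5.3698$)
$\left(T + g\right) \left(-1750 - 4370\right) = \left(\frac{1031}{192} + 46368\right) \left(-1750 - 4370\right) = \frac{8903687}{192} \left(-6120\right) = - \frac{2270440185}{8}$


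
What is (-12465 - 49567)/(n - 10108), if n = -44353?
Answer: 62032/54461 ≈ 1.1390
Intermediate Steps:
(-12465 - 49567)/(n - 10108) = (-12465 - 49567)/(-44353 - 10108) = -62032/(-54461) = -62032*(-1/54461) = 62032/54461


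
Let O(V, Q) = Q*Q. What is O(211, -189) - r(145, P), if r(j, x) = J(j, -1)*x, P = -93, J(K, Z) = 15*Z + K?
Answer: 47811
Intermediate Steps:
O(V, Q) = Q²
J(K, Z) = K + 15*Z
r(j, x) = x*(-15 + j) (r(j, x) = (j + 15*(-1))*x = (j - 15)*x = (-15 + j)*x = x*(-15 + j))
O(211, -189) - r(145, P) = (-189)² - (-93)*(-15 + 145) = 35721 - (-93)*130 = 35721 - 1*(-12090) = 35721 + 12090 = 47811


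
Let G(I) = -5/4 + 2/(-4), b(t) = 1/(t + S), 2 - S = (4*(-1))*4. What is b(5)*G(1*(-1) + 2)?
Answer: -7/92 ≈ -0.076087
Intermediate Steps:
S = 18 (S = 2 - 4*(-1)*4 = 2 - (-4)*4 = 2 - 1*(-16) = 2 + 16 = 18)
b(t) = 1/(18 + t) (b(t) = 1/(t + 18) = 1/(18 + t))
G(I) = -7/4 (G(I) = -5*1/4 + 2*(-1/4) = -5/4 - 1/2 = -7/4)
b(5)*G(1*(-1) + 2) = -7/4/(18 + 5) = -7/4/23 = (1/23)*(-7/4) = -7/92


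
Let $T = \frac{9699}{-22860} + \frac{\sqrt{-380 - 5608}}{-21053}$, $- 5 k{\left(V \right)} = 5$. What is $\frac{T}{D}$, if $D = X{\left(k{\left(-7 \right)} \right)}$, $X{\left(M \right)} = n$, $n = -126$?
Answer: $\frac{3233}{960120} + \frac{i \sqrt{1497}}{1326339} \approx 0.0033673 + 2.9171 \cdot 10^{-5} i$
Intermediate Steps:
$k{\left(V \right)} = -1$ ($k{\left(V \right)} = \left(- \frac{1}{5}\right) 5 = -1$)
$X{\left(M \right)} = -126$
$D = -126$
$T = - \frac{3233}{7620} - \frac{2 i \sqrt{1497}}{21053}$ ($T = 9699 \left(- \frac{1}{22860}\right) + \sqrt{-5988} \left(- \frac{1}{21053}\right) = - \frac{3233}{7620} + 2 i \sqrt{1497} \left(- \frac{1}{21053}\right) = - \frac{3233}{7620} - \frac{2 i \sqrt{1497}}{21053} \approx -0.42428 - 0.0036756 i$)
$\frac{T}{D} = \frac{- \frac{3233}{7620} - \frac{2 i \sqrt{1497}}{21053}}{-126} = \left(- \frac{3233}{7620} - \frac{2 i \sqrt{1497}}{21053}\right) \left(- \frac{1}{126}\right) = \frac{3233}{960120} + \frac{i \sqrt{1497}}{1326339}$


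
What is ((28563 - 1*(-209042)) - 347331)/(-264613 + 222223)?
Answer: 54863/21195 ≈ 2.5885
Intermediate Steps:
((28563 - 1*(-209042)) - 347331)/(-264613 + 222223) = ((28563 + 209042) - 347331)/(-42390) = (237605 - 347331)*(-1/42390) = -109726*(-1/42390) = 54863/21195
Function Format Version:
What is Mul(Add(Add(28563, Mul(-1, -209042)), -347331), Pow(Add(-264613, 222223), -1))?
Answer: Rational(54863, 21195) ≈ 2.5885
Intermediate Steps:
Mul(Add(Add(28563, Mul(-1, -209042)), -347331), Pow(Add(-264613, 222223), -1)) = Mul(Add(Add(28563, 209042), -347331), Pow(-42390, -1)) = Mul(Add(237605, -347331), Rational(-1, 42390)) = Mul(-109726, Rational(-1, 42390)) = Rational(54863, 21195)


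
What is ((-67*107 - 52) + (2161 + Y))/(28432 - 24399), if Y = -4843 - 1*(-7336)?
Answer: -2567/4033 ≈ -0.63650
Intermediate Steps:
Y = 2493 (Y = -4843 + 7336 = 2493)
((-67*107 - 52) + (2161 + Y))/(28432 - 24399) = ((-67*107 - 52) + (2161 + 2493))/(28432 - 24399) = ((-7169 - 52) + 4654)/4033 = (-7221 + 4654)*(1/4033) = -2567*1/4033 = -2567/4033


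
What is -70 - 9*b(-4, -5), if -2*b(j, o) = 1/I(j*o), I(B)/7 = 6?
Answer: -1957/28 ≈ -69.893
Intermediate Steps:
I(B) = 42 (I(B) = 7*6 = 42)
b(j, o) = -1/84 (b(j, o) = -½/42 = -½*1/42 = -1/84)
-70 - 9*b(-4, -5) = -70 - 9*(-1)/84 = -70 - 1*(-3/28) = -70 + 3/28 = -1957/28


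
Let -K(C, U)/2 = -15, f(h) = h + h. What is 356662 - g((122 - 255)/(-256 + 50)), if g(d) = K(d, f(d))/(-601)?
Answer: 214353892/601 ≈ 3.5666e+5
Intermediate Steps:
f(h) = 2*h
K(C, U) = 30 (K(C, U) = -2*(-15) = 30)
g(d) = -30/601 (g(d) = 30/(-601) = 30*(-1/601) = -30/601)
356662 - g((122 - 255)/(-256 + 50)) = 356662 - 1*(-30/601) = 356662 + 30/601 = 214353892/601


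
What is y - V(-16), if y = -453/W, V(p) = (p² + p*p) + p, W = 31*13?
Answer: -200341/403 ≈ -497.12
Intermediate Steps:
W = 403
V(p) = p + 2*p² (V(p) = (p² + p²) + p = 2*p² + p = p + 2*p²)
y = -453/403 ≈ -1.1241
y - V(-16) = -453/403 - (-16)*(1 + 2*(-16)) = -453/403 - (-16)*(1 - 32) = -453/403 - (-16)*(-31) = -453/403 - 1*496 = -453/403 - 496 = -200341/403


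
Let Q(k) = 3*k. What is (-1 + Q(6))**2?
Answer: 289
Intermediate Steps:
(-1 + Q(6))**2 = (-1 + 3*6)**2 = (-1 + 18)**2 = 17**2 = 289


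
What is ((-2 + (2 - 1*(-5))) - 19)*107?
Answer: -1498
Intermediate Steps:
((-2 + (2 - 1*(-5))) - 19)*107 = ((-2 + (2 + 5)) - 19)*107 = ((-2 + 7) - 19)*107 = (5 - 19)*107 = -14*107 = -1498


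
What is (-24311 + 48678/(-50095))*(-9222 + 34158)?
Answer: -30369759448728/50095 ≈ -6.0624e+8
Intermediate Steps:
(-24311 + 48678/(-50095))*(-9222 + 34158) = (-24311 + 48678*(-1/50095))*24936 = (-24311 - 48678/50095)*24936 = -1217908223/50095*24936 = -30369759448728/50095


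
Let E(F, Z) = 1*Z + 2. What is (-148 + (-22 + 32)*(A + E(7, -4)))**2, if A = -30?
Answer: 219024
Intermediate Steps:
E(F, Z) = 2 + Z (E(F, Z) = Z + 2 = 2 + Z)
(-148 + (-22 + 32)*(A + E(7, -4)))**2 = (-148 + (-22 + 32)*(-30 + (2 - 4)))**2 = (-148 + 10*(-30 - 2))**2 = (-148 + 10*(-32))**2 = (-148 - 320)**2 = (-468)**2 = 219024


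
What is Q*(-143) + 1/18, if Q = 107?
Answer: -275417/18 ≈ -15301.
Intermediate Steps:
Q*(-143) + 1/18 = 107*(-143) + 1/18 = -15301 + 1/18 = -275417/18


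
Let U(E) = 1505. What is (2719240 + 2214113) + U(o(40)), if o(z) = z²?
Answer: 4934858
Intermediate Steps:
(2719240 + 2214113) + U(o(40)) = (2719240 + 2214113) + 1505 = 4933353 + 1505 = 4934858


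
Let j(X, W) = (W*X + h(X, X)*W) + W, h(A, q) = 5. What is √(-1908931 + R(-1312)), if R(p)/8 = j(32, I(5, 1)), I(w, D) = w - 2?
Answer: I*√1908019 ≈ 1381.3*I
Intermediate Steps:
I(w, D) = -2 + w
j(X, W) = 6*W + W*X (j(X, W) = (W*X + 5*W) + W = (5*W + W*X) + W = 6*W + W*X)
R(p) = 912 (R(p) = 8*((-2 + 5)*(6 + 32)) = 8*(3*38) = 8*114 = 912)
√(-1908931 + R(-1312)) = √(-1908931 + 912) = √(-1908019) = I*√1908019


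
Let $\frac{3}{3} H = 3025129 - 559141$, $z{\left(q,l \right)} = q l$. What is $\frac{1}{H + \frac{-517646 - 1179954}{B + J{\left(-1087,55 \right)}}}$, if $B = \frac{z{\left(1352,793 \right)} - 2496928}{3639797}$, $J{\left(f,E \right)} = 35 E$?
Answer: $\frac{7005184433}{17268521830177604} \approx 4.0566 \cdot 10^{-7}$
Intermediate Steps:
$z{\left(q,l \right)} = l q$
$B = - \frac{1424792}{3639797}$ ($B = \frac{793 \cdot 1352 - 2496928}{3639797} = \left(1072136 - 2496928\right) \frac{1}{3639797} = \left(-1424792\right) \frac{1}{3639797} = - \frac{1424792}{3639797} \approx -0.39145$)
$H = 2465988$ ($H = 3025129 - 559141 = 2465988$)
$\frac{1}{H + \frac{-517646 - 1179954}{B + J{\left(-1087,55 \right)}}} = \frac{1}{2465988 + \frac{-517646 - 1179954}{- \frac{1424792}{3639797} + 35 \cdot 55}} = \frac{1}{2465988 - \frac{1697600}{- \frac{1424792}{3639797} + 1925}} = \frac{1}{2465988 - \frac{1697600}{\frac{7005184433}{3639797}}} = \frac{1}{2465988 - \frac{6178919387200}{7005184433}} = \frac{1}{\frac{17268521830177604}{7005184433}} = \frac{7005184433}{17268521830177604}$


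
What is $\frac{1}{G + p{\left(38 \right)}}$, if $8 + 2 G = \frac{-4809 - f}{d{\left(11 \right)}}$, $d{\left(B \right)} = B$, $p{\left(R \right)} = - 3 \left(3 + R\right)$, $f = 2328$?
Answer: $- \frac{22}{9931} \approx -0.0022153$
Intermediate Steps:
$p{\left(R \right)} = -9 - 3 R$
$G = - \frac{7225}{22}$ ($G = -4 + \frac{\left(-4809 - 2328\right) \frac{1}{11}}{2} = -4 + \frac{\left(-7137\right) \frac{1}{11}}{2} = -4 + \frac{1}{2} \left(- \frac{7137}{11}\right) = -4 - \frac{7137}{22} = - \frac{7225}{22} \approx -328.41$)
$\frac{1}{G + p{\left(38 \right)}} = \frac{1}{- \frac{7225}{22} - 123} = \frac{1}{- \frac{9931}{22}} = - \frac{22}{9931}$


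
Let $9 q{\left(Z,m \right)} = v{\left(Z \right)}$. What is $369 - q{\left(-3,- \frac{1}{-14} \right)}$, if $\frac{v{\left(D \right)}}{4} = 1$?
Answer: $\frac{3317}{9} \approx 368.56$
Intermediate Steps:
$v{\left(D \right)} = 4$ ($v{\left(D \right)} = 4 \cdot 1 = 4$)
$q{\left(Z,m \right)} = \frac{4}{9}$ ($q{\left(Z,m \right)} = \frac{1}{9} \cdot 4 = \frac{4}{9}$)
$369 - q{\left(-3,- \frac{1}{-14} \right)} = 369 - \frac{4}{9} = \frac{3317}{9}$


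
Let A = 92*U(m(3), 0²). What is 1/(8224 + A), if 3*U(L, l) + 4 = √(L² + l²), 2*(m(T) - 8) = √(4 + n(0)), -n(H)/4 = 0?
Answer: 3/25132 ≈ 0.00011937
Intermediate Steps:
n(H) = 0 (n(H) = -4*0 = 0)
m(T) = 9 (m(T) = 8 + √(4 + 0)/2 = 8 + √4/2 = 8 + (½)*2 = 8 + 1 = 9)
U(L, l) = -4/3 + √(L² + l²)/3
A = 460/3 (A = 92*(-4/3 + √(9² + (0²)²)/3) = 92*(-4/3 + √(81 + 0²)/3) = 92*(-4/3 + √(81 + 0)/3) = 92*(-4/3 + √81/3) = 92*(-4/3 + (⅓)*9) = 92*(-4/3 + 3) = 92*(5/3) = 460/3 ≈ 153.33)
1/(8224 + A) = 1/(8224 + 460/3) = 1/(25132/3) = 3/25132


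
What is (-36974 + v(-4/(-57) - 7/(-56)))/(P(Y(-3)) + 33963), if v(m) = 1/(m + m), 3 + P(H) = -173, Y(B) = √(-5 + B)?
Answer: -3290458/3007043 ≈ -1.0942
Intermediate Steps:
P(H) = -176 (P(H) = -3 - 173 = -176)
v(m) = 1/(2*m)
(-36974 + v(-4/(-57) - 7/(-56)))/(P(Y(-3)) + 33963) = (-36974 + 1/(2*(-4/(-57) - 7/(-56))))/(-176 + 33963) = (-36974 + 1/(2*(-4*(-1/57) - 7*(-1/56))))/33787 = (-36974 + 1/(2*(4/57 + ⅛)))*(1/33787) = (-36974 + 1/(2*(89/456)))*(1/33787) = (-36974 + (½)*(456/89))*(1/33787) = (-36974 + 228/89)*(1/33787) = -3290458/89*1/33787 = -3290458/3007043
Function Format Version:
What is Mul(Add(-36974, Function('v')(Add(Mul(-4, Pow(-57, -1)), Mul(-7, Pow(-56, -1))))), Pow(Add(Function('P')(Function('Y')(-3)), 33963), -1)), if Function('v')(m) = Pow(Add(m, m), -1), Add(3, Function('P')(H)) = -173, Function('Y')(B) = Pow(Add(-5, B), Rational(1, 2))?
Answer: Rational(-3290458, 3007043) ≈ -1.0942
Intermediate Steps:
Function('P')(H) = -176 (Function('P')(H) = Add(-3, -173) = -176)
Function('v')(m) = Mul(Rational(1, 2), Pow(m, -1)) (Function('v')(m) = Pow(Mul(2, m), -1) = Mul(Rational(1, 2), Pow(m, -1)))
Mul(Add(-36974, Function('v')(Add(Mul(-4, Pow(-57, -1)), Mul(-7, Pow(-56, -1))))), Pow(Add(Function('P')(Function('Y')(-3)), 33963), -1)) = Mul(Add(-36974, Mul(Rational(1, 2), Pow(Add(Mul(-4, Pow(-57, -1)), Mul(-7, Pow(-56, -1))), -1))), Pow(Add(-176, 33963), -1)) = Mul(Add(-36974, Mul(Rational(1, 2), Pow(Add(Mul(-4, Rational(-1, 57)), Mul(-7, Rational(-1, 56))), -1))), Pow(33787, -1)) = Mul(Add(-36974, Mul(Rational(1, 2), Pow(Add(Rational(4, 57), Rational(1, 8)), -1))), Rational(1, 33787)) = Mul(Add(-36974, Mul(Rational(1, 2), Pow(Rational(89, 456), -1))), Rational(1, 33787)) = Mul(Add(-36974, Mul(Rational(1, 2), Rational(456, 89))), Rational(1, 33787)) = Mul(Add(-36974, Rational(228, 89)), Rational(1, 33787)) = Mul(Rational(-3290458, 89), Rational(1, 33787)) = Rational(-3290458, 3007043)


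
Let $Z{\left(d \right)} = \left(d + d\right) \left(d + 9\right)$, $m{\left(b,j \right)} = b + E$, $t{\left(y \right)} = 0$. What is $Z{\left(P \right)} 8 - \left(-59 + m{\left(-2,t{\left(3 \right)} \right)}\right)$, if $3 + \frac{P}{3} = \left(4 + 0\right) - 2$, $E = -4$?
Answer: $-223$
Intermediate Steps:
$m{\left(b,j \right)} = -4 + b$ ($m{\left(b,j \right)} = b - 4 = -4 + b$)
$P = -3$ ($P = -9 + 3 \left(\left(4 + 0\right) - 2\right) = -9 + 3 \left(4 - 2\right) = -9 + 3 \cdot 2 = -9 + 6 = -3$)
$Z{\left(d \right)} = 2 d \left(9 + d\right)$
$Z{\left(P \right)} 8 - \left(-59 + m{\left(-2,t{\left(3 \right)} \right)}\right) = 2 \left(-3\right) \left(9 - 3\right) 8 + \left(59 - \left(-4 - 2\right)\right) = 2 \left(-3\right) 6 \cdot 8 + \left(59 - -6\right) = \left(-36\right) 8 + \left(59 + 6\right) = -288 + 65 = -223$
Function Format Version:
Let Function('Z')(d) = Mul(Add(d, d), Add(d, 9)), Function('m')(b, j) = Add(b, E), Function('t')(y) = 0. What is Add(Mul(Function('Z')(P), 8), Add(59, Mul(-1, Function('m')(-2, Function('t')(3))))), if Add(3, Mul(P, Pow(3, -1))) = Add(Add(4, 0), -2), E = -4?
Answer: -223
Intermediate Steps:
Function('m')(b, j) = Add(-4, b) (Function('m')(b, j) = Add(b, -4) = Add(-4, b))
P = -3 (P = Add(-9, Mul(3, Add(Add(4, 0), -2))) = Add(-9, Mul(3, Add(4, -2))) = Add(-9, Mul(3, 2)) = Add(-9, 6) = -3)
Function('Z')(d) = Mul(2, d, Add(9, d)) (Function('Z')(d) = Mul(Mul(2, d), Add(9, d)) = Mul(2, d, Add(9, d)))
Add(Mul(Function('Z')(P), 8), Add(59, Mul(-1, Function('m')(-2, Function('t')(3))))) = Add(Mul(Mul(2, -3, Add(9, -3)), 8), Add(59, Mul(-1, Add(-4, -2)))) = Add(Mul(Mul(2, -3, 6), 8), Add(59, Mul(-1, -6))) = Add(Mul(-36, 8), Add(59, 6)) = Add(-288, 65) = -223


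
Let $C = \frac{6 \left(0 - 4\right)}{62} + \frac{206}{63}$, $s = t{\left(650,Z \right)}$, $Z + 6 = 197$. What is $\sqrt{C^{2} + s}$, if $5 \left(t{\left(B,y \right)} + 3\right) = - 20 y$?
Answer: $\frac{i \sqrt{2893801403}}{1953} \approx 27.544 i$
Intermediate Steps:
$Z = 191$ ($Z = -6 + 197 = 191$)
$t{\left(B,y \right)} = -3 - 4 y$ ($t{\left(B,y \right)} = -3 + \frac{\left(-20\right) y}{5} = -3 - 4 y$)
$s = -767$ ($s = -3 - 764 = -767$)
$C = \frac{5630}{1953}$ ($C = 6 \left(-4\right) \frac{1}{62} + 206 \cdot \frac{1}{63} = \left(-24\right) \frac{1}{62} + \frac{206}{63} = - \frac{12}{31} + \frac{206}{63} = \frac{5630}{1953} \approx 2.8827$)
$\sqrt{C^{2} + s} = \sqrt{\left(\frac{5630}{1953}\right)^{2} - 767} = \sqrt{\frac{31696900}{3814209} - 767} = \sqrt{- \frac{2893801403}{3814209}} = \frac{i \sqrt{2893801403}}{1953}$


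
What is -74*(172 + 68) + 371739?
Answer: 353979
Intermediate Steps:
-74*(172 + 68) + 371739 = -74*240 + 371739 = -17760 + 371739 = 353979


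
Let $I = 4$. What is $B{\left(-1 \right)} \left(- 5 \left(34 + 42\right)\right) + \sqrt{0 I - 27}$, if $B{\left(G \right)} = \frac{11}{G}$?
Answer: $4180 + 3 i \sqrt{3} \approx 4180.0 + 5.1962 i$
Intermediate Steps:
$B{\left(-1 \right)} \left(- 5 \left(34 + 42\right)\right) + \sqrt{0 I - 27} = \frac{11}{-1} \left(- 5 \left(34 + 42\right)\right) + \sqrt{0 \cdot 4 - 27} = 11 \left(-1\right) \left(\left(-5\right) 76\right) + \sqrt{0 - 27} = \left(-11\right) \left(-380\right) + \sqrt{-27} = 4180 + 3 i \sqrt{3}$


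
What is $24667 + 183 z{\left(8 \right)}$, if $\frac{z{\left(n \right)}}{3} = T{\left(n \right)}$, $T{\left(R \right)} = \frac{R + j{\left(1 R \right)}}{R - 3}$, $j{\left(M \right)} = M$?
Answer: $\frac{132119}{5} \approx 26424.0$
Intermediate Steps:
$T{\left(R \right)} = \frac{2 R}{-3 + R}$ ($T{\left(R \right)} = \frac{R + 1 R}{R - 3} = \frac{R + R}{-3 + R} = \frac{2 R}{-3 + R}$)
$z{\left(n \right)} = \frac{6 n}{-3 + n}$ ($z{\left(n \right)} = 3 \frac{2 n}{-3 + n} = \frac{6 n}{-3 + n}$)
$24667 + 183 z{\left(8 \right)} = 24667 + 183 \cdot 6 \cdot 8 \frac{1}{-3 + 8} = 24667 + 183 \cdot 6 \cdot 8 \cdot \frac{1}{5} = 24667 + 183 \cdot \frac{48}{5} = 24667 + \frac{8784}{5} = \frac{132119}{5}$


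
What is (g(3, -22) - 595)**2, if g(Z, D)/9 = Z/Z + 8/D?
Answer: 42016324/121 ≈ 3.4724e+5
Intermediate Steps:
g(Z, D) = 9 + 72/D (g(Z, D) = 9*(Z/Z + 8/D) = 9*(1 + 8/D) = 9 + 72/D)
(g(3, -22) - 595)**2 = ((9 + 72/(-22)) - 595)**2 = ((9 + 72*(-1/22)) - 595)**2 = ((9 - 36/11) - 595)**2 = (63/11 - 595)**2 = (-6482/11)**2 = 42016324/121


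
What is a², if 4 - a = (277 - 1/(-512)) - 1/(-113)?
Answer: 249491912767969/3347316736 ≈ 74535.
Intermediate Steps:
a = -15795313/57856 (a = 4 - ((277 - 1/(-512)) - 1/(-113)) = 4 - ((277 - 1*(-1/512)) - 1*(-1/113)) = 4 - ((277 + 1/512) + 1/113) = 4 - (141825/512 + 1/113) = 4 - 1*16026737/57856 = 4 - 16026737/57856 = -15795313/57856 ≈ -273.01)
a² = (-15795313/57856)² = 249491912767969/3347316736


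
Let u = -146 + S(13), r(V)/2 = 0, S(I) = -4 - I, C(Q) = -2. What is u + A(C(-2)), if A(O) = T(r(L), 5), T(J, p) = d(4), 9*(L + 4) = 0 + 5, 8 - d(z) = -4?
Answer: -151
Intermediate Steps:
d(z) = 12 (d(z) = 8 - 1*(-4) = 8 + 4 = 12)
L = -31/9 (L = -4 + (0 + 5)/9 = -4 + (⅑)*5 = -4 + 5/9 = -31/9 ≈ -3.4444)
r(V) = 0 (r(V) = 2*0 = 0)
T(J, p) = 12
A(O) = 12
u = -163 (u = -146 + (-4 - 1*13) = -146 + (-4 - 13) = -146 - 17 = -163)
u + A(C(-2)) = -163 + 12 = -151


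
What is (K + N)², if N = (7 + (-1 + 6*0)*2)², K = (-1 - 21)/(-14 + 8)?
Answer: 7396/9 ≈ 821.78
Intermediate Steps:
K = 11/3 (K = -22/(-6) = -22*(-⅙) = 11/3 ≈ 3.6667)
N = 25 (N = (7 + (-1 + 0)*2)² = (7 - 1*2)² = (7 - 2)² = 5² = 25)
(K + N)² = (11/3 + 25)² = (86/3)² = 7396/9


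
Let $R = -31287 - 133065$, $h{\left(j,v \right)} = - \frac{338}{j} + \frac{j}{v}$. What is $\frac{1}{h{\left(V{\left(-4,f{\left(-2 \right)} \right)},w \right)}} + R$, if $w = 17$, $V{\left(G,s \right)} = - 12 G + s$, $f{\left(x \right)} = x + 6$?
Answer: $- \frac{19229218}{117} \approx -1.6435 \cdot 10^{5}$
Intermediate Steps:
$f{\left(x \right)} = 6 + x$
$V{\left(G,s \right)} = s - 12 G$
$R = -164352$
$\frac{1}{h{\left(V{\left(-4,f{\left(-2 \right)} \right)},w \right)}} + R = \frac{1}{- \frac{338}{\left(6 - 2\right) - -48} + \frac{\left(6 - 2\right) - -48}{17}} - 164352 = \frac{1}{- \frac{338}{4 + 48} + \left(4 + 48\right) \frac{1}{17}} - 164352 = \frac{1}{- \frac{338}{52} + 52 \cdot \frac{1}{17}} - 164352 = \frac{1}{\left(-338\right) \frac{1}{52} + \frac{52}{17}} - 164352 = \frac{1}{- \frac{13}{2} + \frac{52}{17}} - 164352 = \frac{1}{- \frac{117}{34}} - 164352 = - \frac{34}{117} - 164352 = - \frac{19229218}{117}$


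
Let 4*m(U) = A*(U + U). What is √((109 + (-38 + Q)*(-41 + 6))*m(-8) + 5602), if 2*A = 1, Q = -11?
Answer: √1954 ≈ 44.204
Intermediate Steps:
A = ½ (A = (½)*1 = ½ ≈ 0.50000)
m(U) = U/4 (m(U) = ((U + U)/2)/4 = ((2*U)/2)/4 = U/4)
√((109 + (-38 + Q)*(-41 + 6))*m(-8) + 5602) = √((109 + (-38 - 11)*(-41 + 6))*((¼)*(-8)) + 5602) = √((109 - 49*(-35))*(-2) + 5602) = √((109 + 1715)*(-2) + 5602) = √(1824*(-2) + 5602) = √(-3648 + 5602) = √1954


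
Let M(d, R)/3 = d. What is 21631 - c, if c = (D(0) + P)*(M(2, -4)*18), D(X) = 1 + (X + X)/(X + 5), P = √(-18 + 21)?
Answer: 21523 - 108*√3 ≈ 21336.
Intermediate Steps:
M(d, R) = 3*d
P = √3 ≈ 1.7320
D(X) = 1 + 2*X/(5 + X) (D(X) = 1 + (2*X)/(5 + X) = 1 + 2*X/(5 + X))
c = 108 + 108*√3 (c = ((5 + 3*0)/(5 + 0) + √3)*((3*2)*18) = ((5 + 0)/5 + √3)*(6*18) = ((⅕)*5 + √3)*108 = (1 + √3)*108 = 108 + 108*√3 ≈ 295.06)
21631 - c = 21631 - (108 + 108*√3) = 21631 + (-108 - 108*√3) = 21523 - 108*√3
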